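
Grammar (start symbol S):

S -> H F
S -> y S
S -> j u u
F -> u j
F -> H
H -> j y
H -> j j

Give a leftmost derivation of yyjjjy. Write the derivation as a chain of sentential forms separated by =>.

S => yS   [S -> y S]
yS => yyS   [S -> y S]
yyS => yyHF   [S -> H F]
yyHF => yyjjF   [H -> j j]
yyjjF => yyjjH   [F -> H]
yyjjH => yyjjjy   [H -> j y]

S => yS => yyS => yyHF => yyjjF => yyjjH => yyjjjy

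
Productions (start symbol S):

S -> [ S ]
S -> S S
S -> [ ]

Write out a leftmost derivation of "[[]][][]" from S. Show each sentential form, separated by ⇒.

S ⇒ SS ⇒ SSS ⇒ [S]SS ⇒ [[]]SS ⇒ [[]][]S ⇒ [[]][][]

S ⇒ SS   [S -> S S]
SS ⇒ SSS   [S -> S S]
SSS ⇒ [S]SS   [S -> [ S ]]
[S]SS ⇒ [[]]SS   [S -> [ ]]
[[]]SS ⇒ [[]][]S   [S -> [ ]]
[[]][]S ⇒ [[]][][]   [S -> [ ]]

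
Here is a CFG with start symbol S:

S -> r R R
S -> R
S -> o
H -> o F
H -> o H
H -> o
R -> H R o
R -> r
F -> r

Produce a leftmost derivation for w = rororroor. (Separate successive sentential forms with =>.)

S => rRR   [S -> r R R]
rRR => rHRoR   [R -> H R o]
rHRoR => roFRoR   [H -> o F]
roFRoR => rorRoR   [F -> r]
rorRoR => rorHRooR   [R -> H R o]
rorHRooR => roroFRooR   [H -> o F]
roroFRooR => rororRooR   [F -> r]
rororRooR => rororrooR   [R -> r]
rororrooR => rororroor   [R -> r]

S => rRR => rHRoR => roFRoR => rorRoR => rorHRooR => roroFRooR => rororRooR => rororrooR => rororroor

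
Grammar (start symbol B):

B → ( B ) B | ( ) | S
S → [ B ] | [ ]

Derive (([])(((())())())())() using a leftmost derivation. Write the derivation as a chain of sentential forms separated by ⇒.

B ⇒ (B)B   [B → ( B ) B]
(B)B ⇒ ((B)B)B   [B → ( B ) B]
((B)B)B ⇒ ((S)B)B   [B → S]
((S)B)B ⇒ (([])B)B   [S → [ ]]
(([])B)B ⇒ (([])(B)B)B   [B → ( B ) B]
(([])(B)B)B ⇒ (([])((B)B)B)B   [B → ( B ) B]
(([])((B)B)B)B ⇒ (([])(((B)B)B)B)B   [B → ( B ) B]
(([])(((B)B)B)B)B ⇒ (([])(((())B)B)B)B   [B → ( )]
(([])(((())B)B)B)B ⇒ (([])(((())())B)B)B   [B → ( )]
(([])(((())())B)B)B ⇒ (([])(((())())())B)B   [B → ( )]
(([])(((())())())B)B ⇒ (([])(((())())())())B   [B → ( )]
(([])(((())())())())B ⇒ (([])(((())())())())()   [B → ( )]

B ⇒ (B)B ⇒ ((B)B)B ⇒ ((S)B)B ⇒ (([])B)B ⇒ (([])(B)B)B ⇒ (([])((B)B)B)B ⇒ (([])(((B)B)B)B)B ⇒ (([])(((())B)B)B)B ⇒ (([])(((())())B)B)B ⇒ (([])(((())())())B)B ⇒ (([])(((())())())())B ⇒ (([])(((())())())())()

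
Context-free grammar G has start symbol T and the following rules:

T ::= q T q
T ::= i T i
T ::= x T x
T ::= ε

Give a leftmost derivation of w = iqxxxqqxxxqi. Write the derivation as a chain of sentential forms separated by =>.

T => iTi => iqTqi => iqxTxqi => iqxxTxxqi => iqxxxTxxxqi => iqxxxqTqxxxqi => iqxxxqqxxxqi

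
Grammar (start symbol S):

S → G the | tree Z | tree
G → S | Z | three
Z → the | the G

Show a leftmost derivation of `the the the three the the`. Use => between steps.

S => G the => Z the => the G the => the Z the => the the G the => the the S the => the the G the the => the the Z the the => the the the G the the => the the the three the the

S => G the   [S → G the]
G the => Z the   [G → Z]
Z the => the G the   [Z → the G]
the G the => the Z the   [G → Z]
the Z the => the the G the   [Z → the G]
the the G the => the the S the   [G → S]
the the S the => the the G the the   [S → G the]
the the G the the => the the Z the the   [G → Z]
the the Z the the => the the the G the the   [Z → the G]
the the the G the the => the the the three the the   [G → three]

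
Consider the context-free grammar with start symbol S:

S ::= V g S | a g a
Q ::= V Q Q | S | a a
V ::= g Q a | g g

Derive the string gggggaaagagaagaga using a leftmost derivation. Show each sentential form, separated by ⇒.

S⇒VgS⇒gggS⇒gggVgS⇒ggggQagS⇒ggggSagS⇒ggggVgSagS⇒gggggQagSagS⇒gggggaaagSagS⇒gggggaaagagaagS⇒gggggaaagagaagaga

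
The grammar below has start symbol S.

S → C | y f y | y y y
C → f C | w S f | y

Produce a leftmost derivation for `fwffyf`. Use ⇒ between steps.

S ⇒ C ⇒ fC ⇒ fwSf ⇒ fwCf ⇒ fwfCf ⇒ fwffCf ⇒ fwffyf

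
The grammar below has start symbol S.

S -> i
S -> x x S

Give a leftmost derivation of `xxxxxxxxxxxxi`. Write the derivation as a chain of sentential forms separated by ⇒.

S ⇒ xxS ⇒ xxxxS ⇒ xxxxxxS ⇒ xxxxxxxxS ⇒ xxxxxxxxxxS ⇒ xxxxxxxxxxxxS ⇒ xxxxxxxxxxxxi

S ⇒ xxS   [S -> x x S]
xxS ⇒ xxxxS   [S -> x x S]
xxxxS ⇒ xxxxxxS   [S -> x x S]
xxxxxxS ⇒ xxxxxxxxS   [S -> x x S]
xxxxxxxxS ⇒ xxxxxxxxxxS   [S -> x x S]
xxxxxxxxxxS ⇒ xxxxxxxxxxxxS   [S -> x x S]
xxxxxxxxxxxxS ⇒ xxxxxxxxxxxxi   [S -> i]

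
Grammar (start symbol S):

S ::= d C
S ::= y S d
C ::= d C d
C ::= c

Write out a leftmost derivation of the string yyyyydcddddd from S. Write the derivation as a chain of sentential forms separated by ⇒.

S ⇒ ySd ⇒ yySdd ⇒ yyySddd ⇒ yyyySdddd ⇒ yyyyySddddd ⇒ yyyyydCddddd ⇒ yyyyydcddddd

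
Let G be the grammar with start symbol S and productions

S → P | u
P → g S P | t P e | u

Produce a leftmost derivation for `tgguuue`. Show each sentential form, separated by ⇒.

S ⇒ P ⇒ tPe ⇒ tgSPe ⇒ tgPPe ⇒ tggSPPe ⇒ tggPPPe ⇒ tgguPPe ⇒ tgguuPe ⇒ tgguuue

S ⇒ P   [S → P]
P ⇒ tPe   [P → t P e]
tPe ⇒ tgSPe   [P → g S P]
tgSPe ⇒ tgPPe   [S → P]
tgPPe ⇒ tggSPPe   [P → g S P]
tggSPPe ⇒ tggPPPe   [S → P]
tggPPPe ⇒ tgguPPe   [P → u]
tgguPPe ⇒ tgguuPe   [P → u]
tgguuPe ⇒ tgguuue   [P → u]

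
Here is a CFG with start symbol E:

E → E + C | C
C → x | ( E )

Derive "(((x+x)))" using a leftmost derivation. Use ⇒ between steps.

E⇒C⇒(E)⇒(C)⇒((E))⇒((C))⇒(((E)))⇒(((E+C)))⇒(((C+C)))⇒(((x+C)))⇒(((x+x)))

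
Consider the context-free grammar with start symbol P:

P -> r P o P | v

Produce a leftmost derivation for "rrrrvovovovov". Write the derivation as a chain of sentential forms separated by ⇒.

P ⇒ rPoP ⇒ rrPoPoP ⇒ rrrPoPoPoP ⇒ rrrrPoPoPoPoP ⇒ rrrrvoPoPoPoP ⇒ rrrrvovoPoPoP ⇒ rrrrvovovoPoP ⇒ rrrrvovovovoP ⇒ rrrrvovovovov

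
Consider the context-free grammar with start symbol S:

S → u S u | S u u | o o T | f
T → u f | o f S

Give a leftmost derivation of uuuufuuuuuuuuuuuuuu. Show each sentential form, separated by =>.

S => uSu => uSuuu => uuSuuuu => uuuSuuuuu => uuuSuuuuuuu => uuuuSuuuuuuuu => uuuuSuuuuuuuuuu => uuuuSuuuuuuuuuuuu => uuuuSuuuuuuuuuuuuuu => uuuufuuuuuuuuuuuuuu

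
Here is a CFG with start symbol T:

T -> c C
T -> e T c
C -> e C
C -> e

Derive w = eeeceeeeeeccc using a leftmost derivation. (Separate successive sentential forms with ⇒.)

T ⇒ eTc ⇒ eeTcc ⇒ eeeTccc ⇒ eeecCccc ⇒ eeeceCccc ⇒ eeeceeCccc ⇒ eeeceeeCccc ⇒ eeeceeeeCccc ⇒ eeeceeeeeCccc ⇒ eeeceeeeeeccc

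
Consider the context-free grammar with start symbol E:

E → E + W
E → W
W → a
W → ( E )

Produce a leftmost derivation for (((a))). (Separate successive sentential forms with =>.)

E => W   [E → W]
W => (E)   [W → ( E )]
(E) => (W)   [E → W]
(W) => ((E))   [W → ( E )]
((E)) => ((W))   [E → W]
((W)) => (((E)))   [W → ( E )]
(((E))) => (((W)))   [E → W]
(((W))) => (((a)))   [W → a]

E => W => (E) => (W) => ((E)) => ((W)) => (((E))) => (((W))) => (((a)))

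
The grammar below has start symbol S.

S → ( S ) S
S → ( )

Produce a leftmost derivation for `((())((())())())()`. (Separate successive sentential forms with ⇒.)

S ⇒ (S)S   [S → ( S ) S]
(S)S ⇒ ((S)S)S   [S → ( S ) S]
((S)S)S ⇒ ((())S)S   [S → ( )]
((())S)S ⇒ ((())(S)S)S   [S → ( S ) S]
((())(S)S)S ⇒ ((())((S)S)S)S   [S → ( S ) S]
((())((S)S)S)S ⇒ ((())((())S)S)S   [S → ( )]
((())((())S)S)S ⇒ ((())((())())S)S   [S → ( )]
((())((())())S)S ⇒ ((())((())())())S   [S → ( )]
((())((())())())S ⇒ ((())((())())())()   [S → ( )]

S ⇒ (S)S ⇒ ((S)S)S ⇒ ((())S)S ⇒ ((())(S)S)S ⇒ ((())((S)S)S)S ⇒ ((())((())S)S)S ⇒ ((())((())())S)S ⇒ ((())((())())())S ⇒ ((())((())())())()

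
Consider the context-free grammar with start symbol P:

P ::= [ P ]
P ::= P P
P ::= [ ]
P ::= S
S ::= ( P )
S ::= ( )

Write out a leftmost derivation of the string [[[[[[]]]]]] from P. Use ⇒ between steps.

P ⇒ [P]   [P ::= [ P ]]
[P] ⇒ [[P]]   [P ::= [ P ]]
[[P]] ⇒ [[[P]]]   [P ::= [ P ]]
[[[P]]] ⇒ [[[[P]]]]   [P ::= [ P ]]
[[[[P]]]] ⇒ [[[[[P]]]]]   [P ::= [ P ]]
[[[[[P]]]]] ⇒ [[[[[[]]]]]]   [P ::= [ ]]

P ⇒ [P] ⇒ [[P]] ⇒ [[[P]]] ⇒ [[[[P]]]] ⇒ [[[[[P]]]]] ⇒ [[[[[[]]]]]]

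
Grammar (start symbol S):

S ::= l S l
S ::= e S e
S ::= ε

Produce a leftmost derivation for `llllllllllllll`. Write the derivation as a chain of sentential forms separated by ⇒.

S ⇒ lSl   [S ::= l S l]
lSl ⇒ llSll   [S ::= l S l]
llSll ⇒ lllSlll   [S ::= l S l]
lllSlll ⇒ llllSllll   [S ::= l S l]
llllSllll ⇒ lllllSlllll   [S ::= l S l]
lllllSlllll ⇒ llllllSllllll   [S ::= l S l]
llllllSllllll ⇒ lllllllSlllllll   [S ::= l S l]
lllllllSlllllll ⇒ llllllllllllll   [S ::= ε]

S ⇒ lSl ⇒ llSll ⇒ lllSlll ⇒ llllSllll ⇒ lllllSlllll ⇒ llllllSllllll ⇒ lllllllSlllllll ⇒ llllllllllllll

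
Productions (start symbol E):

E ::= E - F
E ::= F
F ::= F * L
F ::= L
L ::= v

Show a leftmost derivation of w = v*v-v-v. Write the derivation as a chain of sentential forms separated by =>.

E => E-F => E-F-F => F-F-F => F*L-F-F => L*L-F-F => v*L-F-F => v*v-F-F => v*v-L-F => v*v-v-F => v*v-v-L => v*v-v-v

E => E-F   [E ::= E - F]
E-F => E-F-F   [E ::= E - F]
E-F-F => F-F-F   [E ::= F]
F-F-F => F*L-F-F   [F ::= F * L]
F*L-F-F => L*L-F-F   [F ::= L]
L*L-F-F => v*L-F-F   [L ::= v]
v*L-F-F => v*v-F-F   [L ::= v]
v*v-F-F => v*v-L-F   [F ::= L]
v*v-L-F => v*v-v-F   [L ::= v]
v*v-v-F => v*v-v-L   [F ::= L]
v*v-v-L => v*v-v-v   [L ::= v]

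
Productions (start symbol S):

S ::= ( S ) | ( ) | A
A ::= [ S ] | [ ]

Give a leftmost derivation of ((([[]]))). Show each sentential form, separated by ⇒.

S ⇒ (S)   [S ::= ( S )]
(S) ⇒ ((S))   [S ::= ( S )]
((S)) ⇒ (((S)))   [S ::= ( S )]
(((S))) ⇒ (((A)))   [S ::= A]
(((A))) ⇒ ((([S])))   [A ::= [ S ]]
((([S]))) ⇒ ((([A])))   [S ::= A]
((([A]))) ⇒ ((([[]])))   [A ::= [ ]]

S ⇒ (S) ⇒ ((S)) ⇒ (((S))) ⇒ (((A))) ⇒ ((([S]))) ⇒ ((([A]))) ⇒ ((([[]])))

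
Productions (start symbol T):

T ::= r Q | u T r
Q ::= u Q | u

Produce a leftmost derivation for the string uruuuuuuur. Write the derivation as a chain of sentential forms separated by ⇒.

T ⇒ uTr ⇒ urQr ⇒ uruQr ⇒ uruuQr ⇒ uruuuQr ⇒ uruuuuQr ⇒ uruuuuuQr ⇒ uruuuuuuQr ⇒ uruuuuuuur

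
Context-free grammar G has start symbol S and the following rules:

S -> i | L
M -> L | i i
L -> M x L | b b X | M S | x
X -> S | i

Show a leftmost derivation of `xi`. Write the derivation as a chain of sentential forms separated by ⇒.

S ⇒ L ⇒ MS ⇒ LS ⇒ xS ⇒ xi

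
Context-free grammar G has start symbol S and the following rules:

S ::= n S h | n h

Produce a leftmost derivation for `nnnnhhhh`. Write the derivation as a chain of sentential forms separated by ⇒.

S⇒nSh⇒nnShh⇒nnnShhh⇒nnnnhhhh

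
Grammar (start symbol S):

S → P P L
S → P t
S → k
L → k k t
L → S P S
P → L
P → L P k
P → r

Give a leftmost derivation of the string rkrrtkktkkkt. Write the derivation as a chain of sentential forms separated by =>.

S => PPL   [S → P P L]
PPL => rPL   [P → r]
rPL => rLPkL   [P → L P k]
rLPkL => rSPSPkL   [L → S P S]
rSPSPkL => rkPSPkL   [S → k]
rkPSPkL => rkrSPkL   [P → r]
rkrSPkL => rkrPtPkL   [S → P t]
rkrPtPkL => rkrrtPkL   [P → r]
rkrrtPkL => rkrrtLkL   [P → L]
rkrrtLkL => rkrrtkktkL   [L → k k t]
rkrrtkktkL => rkrrtkktkkkt   [L → k k t]

S => PPL => rPL => rLPkL => rSPSPkL => rkPSPkL => rkrSPkL => rkrPtPkL => rkrrtPkL => rkrrtLkL => rkrrtkktkL => rkrrtkktkkkt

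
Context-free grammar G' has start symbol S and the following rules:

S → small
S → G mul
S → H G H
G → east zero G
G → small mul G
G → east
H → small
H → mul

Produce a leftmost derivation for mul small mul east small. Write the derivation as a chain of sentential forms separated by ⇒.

S ⇒ H G H   [S → H G H]
H G H ⇒ mul G H   [H → mul]
mul G H ⇒ mul small mul G H   [G → small mul G]
mul small mul G H ⇒ mul small mul east H   [G → east]
mul small mul east H ⇒ mul small mul east small   [H → small]

S ⇒ H G H ⇒ mul G H ⇒ mul small mul G H ⇒ mul small mul east H ⇒ mul small mul east small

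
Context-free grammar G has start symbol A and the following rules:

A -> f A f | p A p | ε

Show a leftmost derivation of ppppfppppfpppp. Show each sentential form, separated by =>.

A => pAp   [A -> p A p]
pAp => ppApp   [A -> p A p]
ppApp => pppAppp   [A -> p A p]
pppAppp => ppppApppp   [A -> p A p]
ppppApppp => ppppfAfpppp   [A -> f A f]
ppppfAfpppp => ppppfpApfpppp   [A -> p A p]
ppppfpApfpppp => ppppfppAppfpppp   [A -> p A p]
ppppfppAppfpppp => ppppfppppfpppp   [A -> ε]

A => pAp => ppApp => pppAppp => ppppApppp => ppppfAfpppp => ppppfpApfpppp => ppppfppAppfpppp => ppppfppppfpppp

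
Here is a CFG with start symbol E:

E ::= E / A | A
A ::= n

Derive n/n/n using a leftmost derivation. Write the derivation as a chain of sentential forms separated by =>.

E=>E/A=>E/A/A=>A/A/A=>n/A/A=>n/n/A=>n/n/n

E => E/A   [E ::= E / A]
E/A => E/A/A   [E ::= E / A]
E/A/A => A/A/A   [E ::= A]
A/A/A => n/A/A   [A ::= n]
n/A/A => n/n/A   [A ::= n]
n/n/A => n/n/n   [A ::= n]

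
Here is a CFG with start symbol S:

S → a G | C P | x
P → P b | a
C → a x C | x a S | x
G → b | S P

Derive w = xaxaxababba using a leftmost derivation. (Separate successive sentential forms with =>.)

S => CP => xaSP => xaCPP => xaxaSPP => xaxaCPPP => xaxaxPPP => xaxaxPbPP => xaxaxabPP => xaxaxabPbP => xaxaxabPbbP => xaxaxababbP => xaxaxababba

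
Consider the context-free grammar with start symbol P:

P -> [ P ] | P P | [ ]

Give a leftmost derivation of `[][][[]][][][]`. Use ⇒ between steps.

P ⇒ PP ⇒ PPP ⇒ PPPP ⇒ []PPP ⇒ []PPPP ⇒ []PPPPP ⇒ [][]PPPP ⇒ [][][P]PPP ⇒ [][][[]]PPP ⇒ [][][[]][]PP ⇒ [][][[]][][]P ⇒ [][][[]][][][]

P ⇒ PP   [P -> P P]
PP ⇒ PPP   [P -> P P]
PPP ⇒ PPPP   [P -> P P]
PPPP ⇒ []PPP   [P -> [ ]]
[]PPP ⇒ []PPPP   [P -> P P]
[]PPPP ⇒ []PPPPP   [P -> P P]
[]PPPPP ⇒ [][]PPPP   [P -> [ ]]
[][]PPPP ⇒ [][][P]PPP   [P -> [ P ]]
[][][P]PPP ⇒ [][][[]]PPP   [P -> [ ]]
[][][[]]PPP ⇒ [][][[]][]PP   [P -> [ ]]
[][][[]][]PP ⇒ [][][[]][][]P   [P -> [ ]]
[][][[]][][]P ⇒ [][][[]][][][]   [P -> [ ]]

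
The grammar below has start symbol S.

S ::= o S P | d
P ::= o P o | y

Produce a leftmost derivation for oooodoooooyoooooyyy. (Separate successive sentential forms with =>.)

S => oSP   [S ::= o S P]
oSP => ooSPP   [S ::= o S P]
ooSPP => oooSPPP   [S ::= o S P]
oooSPPP => ooooSPPPP   [S ::= o S P]
ooooSPPPP => oooodPPPP   [S ::= d]
oooodPPPP => oooodoPoPPP   [P ::= o P o]
oooodoPoPPP => oooodooPooPPP   [P ::= o P o]
oooodooPooPPP => oooodoooPoooPPP   [P ::= o P o]
oooodoooPoooPPP => oooodooooPooooPPP   [P ::= o P o]
oooodooooPooooPPP => oooodoooooPoooooPPP   [P ::= o P o]
oooodoooooPoooooPPP => oooodoooooyoooooPPP   [P ::= y]
oooodoooooyoooooPPP => oooodoooooyoooooyPP   [P ::= y]
oooodoooooyoooooyPP => oooodoooooyoooooyyP   [P ::= y]
oooodoooooyoooooyyP => oooodoooooyoooooyyy   [P ::= y]

S=>oSP=>ooSPP=>oooSPPP=>ooooSPPPP=>oooodPPPP=>oooodoPoPPP=>oooodooPooPPP=>oooodoooPoooPPP=>oooodooooPooooPPP=>oooodoooooPoooooPPP=>oooodoooooyoooooPPP=>oooodoooooyoooooyPP=>oooodoooooyoooooyyP=>oooodoooooyoooooyyy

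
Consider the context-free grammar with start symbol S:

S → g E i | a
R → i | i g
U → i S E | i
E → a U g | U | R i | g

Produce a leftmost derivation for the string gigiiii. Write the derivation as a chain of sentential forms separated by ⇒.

S ⇒ gEi ⇒ gUi ⇒ giSEi ⇒ gigEiEi ⇒ gigUiEi ⇒ gigiiEi ⇒ gigiiUi ⇒ gigiiii

S ⇒ gEi   [S → g E i]
gEi ⇒ gUi   [E → U]
gUi ⇒ giSEi   [U → i S E]
giSEi ⇒ gigEiEi   [S → g E i]
gigEiEi ⇒ gigUiEi   [E → U]
gigUiEi ⇒ gigiiEi   [U → i]
gigiiEi ⇒ gigiiUi   [E → U]
gigiiUi ⇒ gigiiii   [U → i]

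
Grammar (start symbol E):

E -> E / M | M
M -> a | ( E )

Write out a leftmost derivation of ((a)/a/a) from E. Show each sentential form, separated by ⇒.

E⇒M⇒(E)⇒(E/M)⇒(E/M/M)⇒(M/M/M)⇒((E)/M/M)⇒((M)/M/M)⇒((a)/M/M)⇒((a)/a/M)⇒((a)/a/a)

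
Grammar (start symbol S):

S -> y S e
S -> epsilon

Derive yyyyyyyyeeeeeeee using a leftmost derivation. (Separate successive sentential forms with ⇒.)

S ⇒ ySe ⇒ yySee ⇒ yyySeee ⇒ yyyySeeee ⇒ yyyyySeeeee ⇒ yyyyyySeeeeee ⇒ yyyyyyySeeeeeee ⇒ yyyyyyyySeeeeeeee ⇒ yyyyyyyyeeeeeeee

S ⇒ ySe   [S -> y S e]
ySe ⇒ yySee   [S -> y S e]
yySee ⇒ yyySeee   [S -> y S e]
yyySeee ⇒ yyyySeeee   [S -> y S e]
yyyySeeee ⇒ yyyyySeeeee   [S -> y S e]
yyyyySeeeee ⇒ yyyyyySeeeeee   [S -> y S e]
yyyyyySeeeeee ⇒ yyyyyyySeeeeeee   [S -> y S e]
yyyyyyySeeeeeee ⇒ yyyyyyyySeeeeeeee   [S -> y S e]
yyyyyyyySeeeeeeee ⇒ yyyyyyyyeeeeeeee   [S -> epsilon]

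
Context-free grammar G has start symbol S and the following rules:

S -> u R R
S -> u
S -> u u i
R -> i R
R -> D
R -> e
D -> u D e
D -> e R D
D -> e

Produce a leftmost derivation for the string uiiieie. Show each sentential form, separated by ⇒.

S ⇒ uRR   [S -> u R R]
uRR ⇒ uiRR   [R -> i R]
uiRR ⇒ uiiRR   [R -> i R]
uiiRR ⇒ uiiiRR   [R -> i R]
uiiiRR ⇒ uiiiDR   [R -> D]
uiiiDR ⇒ uiiieR   [D -> e]
uiiieR ⇒ uiiieiR   [R -> i R]
uiiieiR ⇒ uiiieie   [R -> e]

S⇒uRR⇒uiRR⇒uiiRR⇒uiiiRR⇒uiiiDR⇒uiiieR⇒uiiieiR⇒uiiieie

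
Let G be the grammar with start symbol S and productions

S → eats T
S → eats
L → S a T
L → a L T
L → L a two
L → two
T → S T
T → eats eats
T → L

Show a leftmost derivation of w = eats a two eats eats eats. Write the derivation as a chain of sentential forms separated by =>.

S => eats T => eats L => eats a L T => eats a two T => eats a two S T => eats a two eats T => eats a two eats eats eats

S => eats T   [S → eats T]
eats T => eats L   [T → L]
eats L => eats a L T   [L → a L T]
eats a L T => eats a two T   [L → two]
eats a two T => eats a two S T   [T → S T]
eats a two S T => eats a two eats T   [S → eats]
eats a two eats T => eats a two eats eats eats   [T → eats eats]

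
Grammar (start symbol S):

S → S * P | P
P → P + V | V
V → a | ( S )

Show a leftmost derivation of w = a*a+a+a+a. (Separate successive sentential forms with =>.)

S => S*P => P*P => V*P => a*P => a*P+V => a*P+V+V => a*P+V+V+V => a*V+V+V+V => a*a+V+V+V => a*a+a+V+V => a*a+a+a+V => a*a+a+a+a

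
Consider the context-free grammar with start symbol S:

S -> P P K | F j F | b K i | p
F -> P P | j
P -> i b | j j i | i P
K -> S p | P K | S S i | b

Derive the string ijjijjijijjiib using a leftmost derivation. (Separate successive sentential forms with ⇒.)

S ⇒ FjF   [S -> F j F]
FjF ⇒ PPjF   [F -> P P]
PPjF ⇒ iPPjF   [P -> i P]
iPPjF ⇒ ijjiPjF   [P -> j j i]
ijjiPjF ⇒ ijjijjijF   [P -> j j i]
ijjijjijF ⇒ ijjijjijPP   [F -> P P]
ijjijjijPP ⇒ ijjijjijiPP   [P -> i P]
ijjijjijiPP ⇒ ijjijjijijjiP   [P -> j j i]
ijjijjijijjiP ⇒ ijjijjijijjiib   [P -> i b]

S⇒FjF⇒PPjF⇒iPPjF⇒ijjiPjF⇒ijjijjijF⇒ijjijjijPP⇒ijjijjijiPP⇒ijjijjijijjiP⇒ijjijjijijjiib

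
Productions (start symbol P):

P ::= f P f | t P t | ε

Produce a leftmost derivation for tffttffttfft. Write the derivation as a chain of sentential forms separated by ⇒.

P⇒tPt⇒tfPft⇒tffPfft⇒tfftPtfft⇒tffttPttfft⇒tffttfPfttfft⇒tffttffttfft

P ⇒ tPt   [P ::= t P t]
tPt ⇒ tfPft   [P ::= f P f]
tfPft ⇒ tffPfft   [P ::= f P f]
tffPfft ⇒ tfftPtfft   [P ::= t P t]
tfftPtfft ⇒ tffttPttfft   [P ::= t P t]
tffttPttfft ⇒ tffttfPfttfft   [P ::= f P f]
tffttfPfttfft ⇒ tffttffttfft   [P ::= ε]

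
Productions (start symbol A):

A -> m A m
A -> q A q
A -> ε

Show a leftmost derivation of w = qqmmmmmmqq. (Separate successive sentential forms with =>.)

A => qAq   [A -> q A q]
qAq => qqAqq   [A -> q A q]
qqAqq => qqmAmqq   [A -> m A m]
qqmAmqq => qqmmAmmqq   [A -> m A m]
qqmmAmmqq => qqmmmAmmmqq   [A -> m A m]
qqmmmAmmmqq => qqmmmmmmqq   [A -> ε]

A => qAq => qqAqq => qqmAmqq => qqmmAmmqq => qqmmmAmmmqq => qqmmmmmmqq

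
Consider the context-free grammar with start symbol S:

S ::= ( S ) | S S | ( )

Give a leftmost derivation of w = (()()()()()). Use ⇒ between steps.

S ⇒ (S) ⇒ (SS) ⇒ (SSS) ⇒ (SSSS) ⇒ (()SSS) ⇒ (()SSSS) ⇒ (()()SSS) ⇒ (()()()SS) ⇒ (()()()()S) ⇒ (()()()()())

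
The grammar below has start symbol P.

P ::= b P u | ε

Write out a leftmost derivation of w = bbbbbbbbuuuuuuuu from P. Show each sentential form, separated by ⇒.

P ⇒ bPu   [P ::= b P u]
bPu ⇒ bbPuu   [P ::= b P u]
bbPuu ⇒ bbbPuuu   [P ::= b P u]
bbbPuuu ⇒ bbbbPuuuu   [P ::= b P u]
bbbbPuuuu ⇒ bbbbbPuuuuu   [P ::= b P u]
bbbbbPuuuuu ⇒ bbbbbbPuuuuuu   [P ::= b P u]
bbbbbbPuuuuuu ⇒ bbbbbbbPuuuuuuu   [P ::= b P u]
bbbbbbbPuuuuuuu ⇒ bbbbbbbbPuuuuuuuu   [P ::= b P u]
bbbbbbbbPuuuuuuuu ⇒ bbbbbbbbuuuuuuuu   [P ::= ε]

P ⇒ bPu ⇒ bbPuu ⇒ bbbPuuu ⇒ bbbbPuuuu ⇒ bbbbbPuuuuu ⇒ bbbbbbPuuuuuu ⇒ bbbbbbbPuuuuuuu ⇒ bbbbbbbbPuuuuuuuu ⇒ bbbbbbbbuuuuuuuu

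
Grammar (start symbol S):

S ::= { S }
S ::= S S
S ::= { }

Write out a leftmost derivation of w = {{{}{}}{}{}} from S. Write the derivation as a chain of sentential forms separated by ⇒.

S⇒{S}⇒{SS}⇒{SSS}⇒{{S}SS}⇒{{SS}SS}⇒{{{}S}SS}⇒{{{}{}}SS}⇒{{{}{}}{}S}⇒{{{}{}}{}{}}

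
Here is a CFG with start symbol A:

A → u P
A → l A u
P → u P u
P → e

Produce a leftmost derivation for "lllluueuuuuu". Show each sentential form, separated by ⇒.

A⇒lAu⇒llAuu⇒lllAuuu⇒llllAuuuu⇒lllluPuuuu⇒lllluuPuuuuu⇒lllluueuuuuu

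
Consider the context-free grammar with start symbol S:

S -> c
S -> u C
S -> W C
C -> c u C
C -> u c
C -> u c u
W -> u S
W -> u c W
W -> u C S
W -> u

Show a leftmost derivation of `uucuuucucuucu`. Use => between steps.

S => WC => uCSC => uucuSC => uucuuCC => uucuuucuC => uucuuucucuC => uucuuucucuucu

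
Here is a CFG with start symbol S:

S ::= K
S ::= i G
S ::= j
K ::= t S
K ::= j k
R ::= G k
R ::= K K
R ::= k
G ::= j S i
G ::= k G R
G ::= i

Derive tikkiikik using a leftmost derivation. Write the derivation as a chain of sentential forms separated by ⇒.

S ⇒ K ⇒ tS ⇒ tiG ⇒ tikGR ⇒ tikkGRR ⇒ tikkiRR ⇒ tikkiGkR ⇒ tikkiikR ⇒ tikkiikGk ⇒ tikkiikik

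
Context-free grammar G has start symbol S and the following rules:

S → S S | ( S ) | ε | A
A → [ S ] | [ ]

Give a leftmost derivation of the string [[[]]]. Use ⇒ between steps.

S⇒SS⇒AS⇒[S]S⇒[A]S⇒[[S]]S⇒[[SS]]S⇒[[AS]]S⇒[[[]S]]S⇒[[[]]]S⇒[[[]]]

S ⇒ SS   [S → S S]
SS ⇒ AS   [S → A]
AS ⇒ [S]S   [A → [ S ]]
[S]S ⇒ [A]S   [S → A]
[A]S ⇒ [[S]]S   [A → [ S ]]
[[S]]S ⇒ [[SS]]S   [S → S S]
[[SS]]S ⇒ [[AS]]S   [S → A]
[[AS]]S ⇒ [[[]S]]S   [A → [ ]]
[[[]S]]S ⇒ [[[]]]S   [S → ε]
[[[]]]S ⇒ [[[]]]   [S → ε]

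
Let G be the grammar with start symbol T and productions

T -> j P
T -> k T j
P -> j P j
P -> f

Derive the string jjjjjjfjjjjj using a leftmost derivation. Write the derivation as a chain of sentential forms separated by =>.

T => jP => jjPj => jjjPjj => jjjjPjjj => jjjjjPjjjj => jjjjjjPjjjjj => jjjjjjfjjjjj

T => jP   [T -> j P]
jP => jjPj   [P -> j P j]
jjPj => jjjPjj   [P -> j P j]
jjjPjj => jjjjPjjj   [P -> j P j]
jjjjPjjj => jjjjjPjjjj   [P -> j P j]
jjjjjPjjjj => jjjjjjPjjjjj   [P -> j P j]
jjjjjjPjjjjj => jjjjjjfjjjjj   [P -> f]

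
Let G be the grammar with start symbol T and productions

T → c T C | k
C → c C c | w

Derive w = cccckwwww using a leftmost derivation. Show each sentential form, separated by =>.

T=>cTC=>ccTCC=>cccTCCC=>ccccTCCCC=>cccckCCCC=>cccckwCCC=>cccckwwCC=>cccckwwwC=>cccckwwww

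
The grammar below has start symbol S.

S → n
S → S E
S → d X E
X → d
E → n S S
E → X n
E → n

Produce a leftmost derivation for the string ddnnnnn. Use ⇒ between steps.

S ⇒ dXE ⇒ ddE ⇒ ddnSS ⇒ ddnSES ⇒ ddnSEES ⇒ ddnnEES ⇒ ddnnnES ⇒ ddnnnnS ⇒ ddnnnnn

S ⇒ dXE   [S → d X E]
dXE ⇒ ddE   [X → d]
ddE ⇒ ddnSS   [E → n S S]
ddnSS ⇒ ddnSES   [S → S E]
ddnSES ⇒ ddnSEES   [S → S E]
ddnSEES ⇒ ddnnEES   [S → n]
ddnnEES ⇒ ddnnnES   [E → n]
ddnnnES ⇒ ddnnnnS   [E → n]
ddnnnnS ⇒ ddnnnnn   [S → n]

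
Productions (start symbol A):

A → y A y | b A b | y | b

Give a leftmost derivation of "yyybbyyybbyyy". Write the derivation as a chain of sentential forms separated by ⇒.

A ⇒ yAy ⇒ yyAyy ⇒ yyyAyyy ⇒ yyybAbyyy ⇒ yyybbAbbyyy ⇒ yyybbyAybbyyy ⇒ yyybbyyybbyyy

A ⇒ yAy   [A → y A y]
yAy ⇒ yyAyy   [A → y A y]
yyAyy ⇒ yyyAyyy   [A → y A y]
yyyAyyy ⇒ yyybAbyyy   [A → b A b]
yyybAbyyy ⇒ yyybbAbbyyy   [A → b A b]
yyybbAbbyyy ⇒ yyybbyAybbyyy   [A → y A y]
yyybbyAybbyyy ⇒ yyybbyyybbyyy   [A → y]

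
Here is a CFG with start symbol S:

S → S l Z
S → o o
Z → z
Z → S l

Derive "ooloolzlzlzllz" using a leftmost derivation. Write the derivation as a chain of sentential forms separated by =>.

S => SlZ   [S → S l Z]
SlZ => SlZlZ   [S → S l Z]
SlZlZ => oolZlZ   [S → o o]
oolZlZ => oolSllZ   [Z → S l]
oolSllZ => oolSlZllZ   [S → S l Z]
oolSlZllZ => oolSlZlZllZ   [S → S l Z]
oolSlZlZllZ => oolSlZlZlZllZ   [S → S l Z]
oolSlZlZlZllZ => ooloolZlZlZllZ   [S → o o]
ooloolZlZlZllZ => ooloolzlZlZllZ   [Z → z]
ooloolzlZlZllZ => ooloolzlzlZllZ   [Z → z]
ooloolzlzlZllZ => ooloolzlzlzllZ   [Z → z]
ooloolzlzlzllZ => ooloolzlzlzllz   [Z → z]

S => SlZ => SlZlZ => oolZlZ => oolSllZ => oolSlZllZ => oolSlZlZllZ => oolSlZlZlZllZ => ooloolZlZlZllZ => ooloolzlZlZllZ => ooloolzlzlZllZ => ooloolzlzlzllZ => ooloolzlzlzllz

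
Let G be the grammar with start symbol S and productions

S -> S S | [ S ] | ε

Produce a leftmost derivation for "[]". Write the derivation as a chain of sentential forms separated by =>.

S => SS   [S -> S S]
SS => SSS   [S -> S S]
SSS => SSSS   [S -> S S]
SSSS => SSSSS   [S -> S S]
SSSSS => [S]SSSS   [S -> [ S ]]
[S]SSSS => []SSSS   [S -> ε]
[]SSSS => []SSS   [S -> ε]
[]SSS => []SS   [S -> ε]
[]SS => []S   [S -> ε]
[]S => []   [S -> ε]

S => SS => SSS => SSSS => SSSSS => [S]SSSS => []SSSS => []SSS => []SS => []S => []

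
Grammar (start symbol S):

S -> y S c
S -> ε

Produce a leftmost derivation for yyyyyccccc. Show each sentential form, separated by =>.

S => ySc => yyScc => yyySccc => yyyyScccc => yyyyySccccc => yyyyyccccc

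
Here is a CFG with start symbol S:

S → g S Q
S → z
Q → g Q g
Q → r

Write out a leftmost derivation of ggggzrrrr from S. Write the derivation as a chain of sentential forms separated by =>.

S => gSQ => ggSQQ => gggSQQQ => ggggSQQQQ => ggggzQQQQ => ggggzrQQQ => ggggzrrQQ => ggggzrrrQ => ggggzrrrr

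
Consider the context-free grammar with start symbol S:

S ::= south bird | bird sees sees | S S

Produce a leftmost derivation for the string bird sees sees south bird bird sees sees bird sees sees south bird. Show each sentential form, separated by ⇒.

S ⇒ S S ⇒ bird sees sees S ⇒ bird sees sees S S ⇒ bird sees sees S S S ⇒ bird sees sees S S S S ⇒ bird sees sees south bird S S S ⇒ bird sees sees south bird bird sees sees S S ⇒ bird sees sees south bird bird sees sees bird sees sees S ⇒ bird sees sees south bird bird sees sees bird sees sees south bird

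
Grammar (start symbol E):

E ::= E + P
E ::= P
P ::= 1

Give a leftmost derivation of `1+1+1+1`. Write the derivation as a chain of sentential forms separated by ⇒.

E ⇒ E+P   [E ::= E + P]
E+P ⇒ E+P+P   [E ::= E + P]
E+P+P ⇒ E+P+P+P   [E ::= E + P]
E+P+P+P ⇒ P+P+P+P   [E ::= P]
P+P+P+P ⇒ 1+P+P+P   [P ::= 1]
1+P+P+P ⇒ 1+1+P+P   [P ::= 1]
1+1+P+P ⇒ 1+1+1+P   [P ::= 1]
1+1+1+P ⇒ 1+1+1+1   [P ::= 1]

E⇒E+P⇒E+P+P⇒E+P+P+P⇒P+P+P+P⇒1+P+P+P⇒1+1+P+P⇒1+1+1+P⇒1+1+1+1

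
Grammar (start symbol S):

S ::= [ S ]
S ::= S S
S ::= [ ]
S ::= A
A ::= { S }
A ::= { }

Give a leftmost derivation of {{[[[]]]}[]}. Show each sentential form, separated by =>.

S => A   [S ::= A]
A => {S}   [A ::= { S }]
{S} => {SS}   [S ::= S S]
{SS} => {AS}   [S ::= A]
{AS} => {{S}S}   [A ::= { S }]
{{S}S} => {{[S]}S}   [S ::= [ S ]]
{{[S]}S} => {{[[S]]}S}   [S ::= [ S ]]
{{[[S]]}S} => {{[[[]]]}S}   [S ::= [ ]]
{{[[[]]]}S} => {{[[[]]]}[]}   [S ::= [ ]]

S => A => {S} => {SS} => {AS} => {{S}S} => {{[S]}S} => {{[[S]]}S} => {{[[[]]]}S} => {{[[[]]]}[]}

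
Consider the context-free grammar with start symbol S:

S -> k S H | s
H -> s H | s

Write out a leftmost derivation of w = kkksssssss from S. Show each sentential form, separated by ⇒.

S ⇒ kSH   [S -> k S H]
kSH ⇒ kkSHH   [S -> k S H]
kkSHH ⇒ kkkSHHH   [S -> k S H]
kkkSHHH ⇒ kkksHHH   [S -> s]
kkksHHH ⇒ kkkssHHH   [H -> s H]
kkkssHHH ⇒ kkksssHHH   [H -> s H]
kkksssHHH ⇒ kkkssssHH   [H -> s]
kkkssssHH ⇒ kkksssssHH   [H -> s H]
kkksssssHH ⇒ kkkssssssH   [H -> s]
kkkssssssH ⇒ kkksssssss   [H -> s]

S ⇒ kSH ⇒ kkSHH ⇒ kkkSHHH ⇒ kkksHHH ⇒ kkkssHHH ⇒ kkksssHHH ⇒ kkkssssHH ⇒ kkksssssHH ⇒ kkkssssssH ⇒ kkksssssss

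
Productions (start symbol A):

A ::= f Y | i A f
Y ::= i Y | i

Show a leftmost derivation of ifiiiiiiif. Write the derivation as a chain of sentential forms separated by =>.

A => iAf   [A ::= i A f]
iAf => ifYf   [A ::= f Y]
ifYf => ifiYf   [Y ::= i Y]
ifiYf => ifiiYf   [Y ::= i Y]
ifiiYf => ifiiiYf   [Y ::= i Y]
ifiiiYf => ifiiiiYf   [Y ::= i Y]
ifiiiiYf => ifiiiiiYf   [Y ::= i Y]
ifiiiiiYf => ifiiiiiiYf   [Y ::= i Y]
ifiiiiiiYf => ifiiiiiiif   [Y ::= i]

A=>iAf=>ifYf=>ifiYf=>ifiiYf=>ifiiiYf=>ifiiiiYf=>ifiiiiiYf=>ifiiiiiiYf=>ifiiiiiiif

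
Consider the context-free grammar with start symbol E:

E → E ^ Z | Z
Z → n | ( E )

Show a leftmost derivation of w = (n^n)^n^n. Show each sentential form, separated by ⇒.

E ⇒ E^Z   [E → E ^ Z]
E^Z ⇒ E^Z^Z   [E → E ^ Z]
E^Z^Z ⇒ Z^Z^Z   [E → Z]
Z^Z^Z ⇒ (E)^Z^Z   [Z → ( E )]
(E)^Z^Z ⇒ (E^Z)^Z^Z   [E → E ^ Z]
(E^Z)^Z^Z ⇒ (Z^Z)^Z^Z   [E → Z]
(Z^Z)^Z^Z ⇒ (n^Z)^Z^Z   [Z → n]
(n^Z)^Z^Z ⇒ (n^n)^Z^Z   [Z → n]
(n^n)^Z^Z ⇒ (n^n)^n^Z   [Z → n]
(n^n)^n^Z ⇒ (n^n)^n^n   [Z → n]

E⇒E^Z⇒E^Z^Z⇒Z^Z^Z⇒(E)^Z^Z⇒(E^Z)^Z^Z⇒(Z^Z)^Z^Z⇒(n^Z)^Z^Z⇒(n^n)^Z^Z⇒(n^n)^n^Z⇒(n^n)^n^n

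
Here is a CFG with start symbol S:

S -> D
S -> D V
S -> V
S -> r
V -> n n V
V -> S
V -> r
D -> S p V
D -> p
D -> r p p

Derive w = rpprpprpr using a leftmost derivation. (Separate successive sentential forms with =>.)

S => DV => rppV => rppS => rppD => rppSpV => rppDVpV => rpprppVpV => rpprpprpV => rpprpprpr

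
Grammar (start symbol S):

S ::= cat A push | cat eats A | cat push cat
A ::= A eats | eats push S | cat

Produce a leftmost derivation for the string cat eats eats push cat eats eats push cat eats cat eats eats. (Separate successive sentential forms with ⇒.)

S ⇒ cat eats A ⇒ cat eats A eats ⇒ cat eats A eats eats ⇒ cat eats eats push S eats eats ⇒ cat eats eats push cat eats A eats eats ⇒ cat eats eats push cat eats eats push S eats eats ⇒ cat eats eats push cat eats eats push cat eats A eats eats ⇒ cat eats eats push cat eats eats push cat eats cat eats eats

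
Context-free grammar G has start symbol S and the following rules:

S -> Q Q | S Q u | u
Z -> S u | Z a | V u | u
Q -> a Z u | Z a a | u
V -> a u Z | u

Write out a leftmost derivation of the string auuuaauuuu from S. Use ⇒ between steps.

S ⇒ QQ ⇒ aZuQ ⇒ aVuuQ ⇒ auuuQ ⇒ auuuaZu ⇒ auuuaVuu ⇒ auuuaauZuu ⇒ auuuaauuuu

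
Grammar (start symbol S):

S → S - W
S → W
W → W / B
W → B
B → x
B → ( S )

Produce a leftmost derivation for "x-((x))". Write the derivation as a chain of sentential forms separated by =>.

S => S-W   [S → S - W]
S-W => W-W   [S → W]
W-W => B-W   [W → B]
B-W => x-W   [B → x]
x-W => x-B   [W → B]
x-B => x-(S)   [B → ( S )]
x-(S) => x-(W)   [S → W]
x-(W) => x-(B)   [W → B]
x-(B) => x-((S))   [B → ( S )]
x-((S)) => x-((W))   [S → W]
x-((W)) => x-((B))   [W → B]
x-((B)) => x-((x))   [B → x]

S => S-W => W-W => B-W => x-W => x-B => x-(S) => x-(W) => x-(B) => x-((S)) => x-((W)) => x-((B)) => x-((x))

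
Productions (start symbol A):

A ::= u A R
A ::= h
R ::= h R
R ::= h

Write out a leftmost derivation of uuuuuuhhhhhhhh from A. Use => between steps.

A => uAR   [A ::= u A R]
uAR => uuARR   [A ::= u A R]
uuARR => uuuARRR   [A ::= u A R]
uuuARRR => uuuuARRRR   [A ::= u A R]
uuuuARRRR => uuuuuARRRRR   [A ::= u A R]
uuuuuARRRRR => uuuuuuARRRRRR   [A ::= u A R]
uuuuuuARRRRRR => uuuuuuhRRRRRR   [A ::= h]
uuuuuuhRRRRRR => uuuuuuhhRRRRRR   [R ::= h R]
uuuuuuhhRRRRRR => uuuuuuhhhRRRRR   [R ::= h]
uuuuuuhhhRRRRR => uuuuuuhhhhRRRR   [R ::= h]
uuuuuuhhhhRRRR => uuuuuuhhhhhRRR   [R ::= h]
uuuuuuhhhhhRRR => uuuuuuhhhhhhRR   [R ::= h]
uuuuuuhhhhhhRR => uuuuuuhhhhhhhR   [R ::= h]
uuuuuuhhhhhhhR => uuuuuuhhhhhhhh   [R ::= h]

A => uAR => uuARR => uuuARRR => uuuuARRRR => uuuuuARRRRR => uuuuuuARRRRRR => uuuuuuhRRRRRR => uuuuuuhhRRRRRR => uuuuuuhhhRRRRR => uuuuuuhhhhRRRR => uuuuuuhhhhhRRR => uuuuuuhhhhhhRR => uuuuuuhhhhhhhR => uuuuuuhhhhhhhh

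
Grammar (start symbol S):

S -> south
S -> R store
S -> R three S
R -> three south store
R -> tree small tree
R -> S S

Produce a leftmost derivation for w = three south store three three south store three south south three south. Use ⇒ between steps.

S ⇒ R three S   [S -> R three S]
R three S ⇒ S S three S   [R -> S S]
S S three S ⇒ R three S S three S   [S -> R three S]
R three S S three S ⇒ three south store three S S three S   [R -> three south store]
three south store three S S three S ⇒ three south store three R three S S three S   [S -> R three S]
three south store three R three S S three S ⇒ three south store three three south store three S S three S   [R -> three south store]
three south store three three south store three S S three S ⇒ three south store three three south store three south S three S   [S -> south]
three south store three three south store three south S three S ⇒ three south store three three south store three south south three S   [S -> south]
three south store three three south store three south south three S ⇒ three south store three three south store three south south three south   [S -> south]

S ⇒ R three S ⇒ S S three S ⇒ R three S S three S ⇒ three south store three S S three S ⇒ three south store three R three S S three S ⇒ three south store three three south store three S S three S ⇒ three south store three three south store three south S three S ⇒ three south store three three south store three south south three S ⇒ three south store three three south store three south south three south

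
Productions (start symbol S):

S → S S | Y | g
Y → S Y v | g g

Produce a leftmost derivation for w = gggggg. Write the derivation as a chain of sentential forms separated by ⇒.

S ⇒ SS   [S → S S]
SS ⇒ SSS   [S → S S]
SSS ⇒ SSSS   [S → S S]
SSSS ⇒ SSSSS   [S → S S]
SSSSS ⇒ YSSSS   [S → Y]
YSSSS ⇒ ggSSSS   [Y → g g]
ggSSSS ⇒ gggSSS   [S → g]
gggSSS ⇒ ggggSS   [S → g]
ggggSS ⇒ gggggS   [S → g]
gggggS ⇒ gggggg   [S → g]

S ⇒ SS ⇒ SSS ⇒ SSSS ⇒ SSSSS ⇒ YSSSS ⇒ ggSSSS ⇒ gggSSS ⇒ ggggSS ⇒ gggggS ⇒ gggggg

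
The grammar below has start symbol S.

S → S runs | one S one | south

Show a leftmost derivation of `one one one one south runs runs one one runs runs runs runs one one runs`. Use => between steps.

S => S runs   [S → S runs]
S runs => one S one runs   [S → one S one]
one S one runs => one one S one one runs   [S → one S one]
one one S one one runs => one one S runs one one runs   [S → S runs]
one one S runs one one runs => one one S runs runs one one runs   [S → S runs]
one one S runs runs one one runs => one one S runs runs runs one one runs   [S → S runs]
one one S runs runs runs one one runs => one one S runs runs runs runs one one runs   [S → S runs]
one one S runs runs runs runs one one runs => one one one S one runs runs runs runs one one runs   [S → one S one]
one one one S one runs runs runs runs one one runs => one one one one S one one runs runs runs runs one one runs   [S → one S one]
one one one one S one one runs runs runs runs one one runs => one one one one S runs one one runs runs runs runs one one runs   [S → S runs]
one one one one S runs one one runs runs runs runs one one runs => one one one one S runs runs one one runs runs runs runs one one runs   [S → S runs]
one one one one S runs runs one one runs runs runs runs one one runs => one one one one south runs runs one one runs runs runs runs one one runs   [S → south]

S => S runs => one S one runs => one one S one one runs => one one S runs one one runs => one one S runs runs one one runs => one one S runs runs runs one one runs => one one S runs runs runs runs one one runs => one one one S one runs runs runs runs one one runs => one one one one S one one runs runs runs runs one one runs => one one one one S runs one one runs runs runs runs one one runs => one one one one S runs runs one one runs runs runs runs one one runs => one one one one south runs runs one one runs runs runs runs one one runs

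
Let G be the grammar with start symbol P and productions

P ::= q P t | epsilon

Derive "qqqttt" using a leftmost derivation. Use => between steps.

P=>qPt=>qqPtt=>qqqPttt=>qqqttt

P => qPt   [P ::= q P t]
qPt => qqPtt   [P ::= q P t]
qqPtt => qqqPttt   [P ::= q P t]
qqqPttt => qqqttt   [P ::= epsilon]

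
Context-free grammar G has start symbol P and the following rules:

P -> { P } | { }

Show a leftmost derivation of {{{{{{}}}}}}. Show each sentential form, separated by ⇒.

P ⇒ {P} ⇒ {{P}} ⇒ {{{P}}} ⇒ {{{{P}}}} ⇒ {{{{{P}}}}} ⇒ {{{{{{}}}}}}

P ⇒ {P}   [P -> { P }]
{P} ⇒ {{P}}   [P -> { P }]
{{P}} ⇒ {{{P}}}   [P -> { P }]
{{{P}}} ⇒ {{{{P}}}}   [P -> { P }]
{{{{P}}}} ⇒ {{{{{P}}}}}   [P -> { P }]
{{{{{P}}}}} ⇒ {{{{{{}}}}}}   [P -> { }]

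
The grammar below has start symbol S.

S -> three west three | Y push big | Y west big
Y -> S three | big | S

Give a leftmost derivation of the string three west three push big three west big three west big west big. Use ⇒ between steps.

S ⇒ Y west big ⇒ S west big ⇒ Y west big west big ⇒ S three west big west big ⇒ Y west big three west big west big ⇒ S three west big three west big west big ⇒ Y push big three west big three west big west big ⇒ S push big three west big three west big west big ⇒ three west three push big three west big three west big west big

S ⇒ Y west big   [S -> Y west big]
Y west big ⇒ S west big   [Y -> S]
S west big ⇒ Y west big west big   [S -> Y west big]
Y west big west big ⇒ S three west big west big   [Y -> S three]
S three west big west big ⇒ Y west big three west big west big   [S -> Y west big]
Y west big three west big west big ⇒ S three west big three west big west big   [Y -> S three]
S three west big three west big west big ⇒ Y push big three west big three west big west big   [S -> Y push big]
Y push big three west big three west big west big ⇒ S push big three west big three west big west big   [Y -> S]
S push big three west big three west big west big ⇒ three west three push big three west big three west big west big   [S -> three west three]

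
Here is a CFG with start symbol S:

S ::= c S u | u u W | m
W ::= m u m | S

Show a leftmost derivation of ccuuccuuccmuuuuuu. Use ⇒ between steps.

S ⇒ cSu ⇒ ccSuu ⇒ ccuuWuu ⇒ ccuuSuu ⇒ ccuucSuuu ⇒ ccuuccSuuuu ⇒ ccuuccuuWuuuu ⇒ ccuuccuuSuuuu ⇒ ccuuccuucSuuuuu ⇒ ccuuccuuccSuuuuuu ⇒ ccuuccuuccmuuuuuu

S ⇒ cSu   [S ::= c S u]
cSu ⇒ ccSuu   [S ::= c S u]
ccSuu ⇒ ccuuWuu   [S ::= u u W]
ccuuWuu ⇒ ccuuSuu   [W ::= S]
ccuuSuu ⇒ ccuucSuuu   [S ::= c S u]
ccuucSuuu ⇒ ccuuccSuuuu   [S ::= c S u]
ccuuccSuuuu ⇒ ccuuccuuWuuuu   [S ::= u u W]
ccuuccuuWuuuu ⇒ ccuuccuuSuuuu   [W ::= S]
ccuuccuuSuuuu ⇒ ccuuccuucSuuuuu   [S ::= c S u]
ccuuccuucSuuuuu ⇒ ccuuccuuccSuuuuuu   [S ::= c S u]
ccuuccuuccSuuuuuu ⇒ ccuuccuuccmuuuuuu   [S ::= m]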